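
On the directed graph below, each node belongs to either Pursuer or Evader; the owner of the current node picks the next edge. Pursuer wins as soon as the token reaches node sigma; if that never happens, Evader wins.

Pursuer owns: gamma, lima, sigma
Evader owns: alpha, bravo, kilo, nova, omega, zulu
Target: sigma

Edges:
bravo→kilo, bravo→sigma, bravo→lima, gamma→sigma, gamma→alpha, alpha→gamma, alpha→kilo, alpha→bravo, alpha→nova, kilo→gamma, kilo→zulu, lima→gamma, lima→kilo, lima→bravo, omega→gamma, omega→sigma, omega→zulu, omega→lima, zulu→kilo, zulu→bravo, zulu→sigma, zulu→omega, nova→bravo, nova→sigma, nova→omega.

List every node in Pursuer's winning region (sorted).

A0 = {sigma}
A1: add {gamma} — gamma (Pursuer) has gamma→sigma.
A2: add {lima} — lima (Pursuer) has lima→gamma.
A3 = A2; e.g. kilo (Evader) can still go to zulu. Fixed point.
Pursuer's winning region = {gamma, lima, sigma}.

gamma, lima, sigma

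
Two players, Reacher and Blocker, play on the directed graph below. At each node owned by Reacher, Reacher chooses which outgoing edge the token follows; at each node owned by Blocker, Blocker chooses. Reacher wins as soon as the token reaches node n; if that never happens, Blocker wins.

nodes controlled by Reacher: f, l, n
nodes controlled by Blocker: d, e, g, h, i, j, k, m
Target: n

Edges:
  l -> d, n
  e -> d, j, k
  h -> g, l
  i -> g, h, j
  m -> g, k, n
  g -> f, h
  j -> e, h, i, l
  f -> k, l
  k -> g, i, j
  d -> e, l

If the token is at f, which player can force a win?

A0 = {n}
A1: add {l} — l (Reacher) has l→n.
A2: add {f} — f (Reacher) has f→l.
A3 = A2; e.g. d (Blocker) can still go to e. Fixed point.
f ∈ A2, so Reacher can force the target.

Reacher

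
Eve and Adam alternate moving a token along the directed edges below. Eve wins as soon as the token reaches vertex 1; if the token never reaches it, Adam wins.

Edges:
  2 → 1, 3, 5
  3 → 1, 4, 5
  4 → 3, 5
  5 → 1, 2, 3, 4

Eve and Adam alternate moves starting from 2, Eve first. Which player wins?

Track states (vertex, player-to-move).
A0 = {(1,Eve), (1,Adam)}
A1: add {(2,Eve), (3,Eve), (5,Eve)}.
(2,Eve) ∈ A1 ⇒ Eve forces the target.

Eve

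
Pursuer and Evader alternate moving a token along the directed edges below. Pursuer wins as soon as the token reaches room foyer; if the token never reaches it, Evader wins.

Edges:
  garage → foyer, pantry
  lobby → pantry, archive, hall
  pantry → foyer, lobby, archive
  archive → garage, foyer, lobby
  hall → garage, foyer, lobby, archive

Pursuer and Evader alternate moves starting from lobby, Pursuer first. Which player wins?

Evader

Track states (vertex, player-to-move).
A0 = {(foyer,Pursuer), (foyer,Evader)}
A1: add {(garage,Pursuer), (pantry,Pursuer), (archive,Pursuer), (hall,Pursuer)}.
A2: add {(garage,Evader), (lobby,Evader)}.
A3 = A2; e.g. (lobby,Pursuer) stays out. (lobby,Pursuer) never enters ⇒ Evader avoids the target.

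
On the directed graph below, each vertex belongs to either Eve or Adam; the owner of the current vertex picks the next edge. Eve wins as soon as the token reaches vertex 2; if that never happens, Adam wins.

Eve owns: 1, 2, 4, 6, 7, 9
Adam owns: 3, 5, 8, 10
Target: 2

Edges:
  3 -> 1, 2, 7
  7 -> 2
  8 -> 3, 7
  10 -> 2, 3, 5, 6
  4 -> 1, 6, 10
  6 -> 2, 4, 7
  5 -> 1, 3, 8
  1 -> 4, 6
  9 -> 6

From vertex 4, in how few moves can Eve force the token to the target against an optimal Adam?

2

A0 = {2}
A1: add {6, 7} — 6 (Eve) has 6→2; 7 (Eve) has 7→2.
A2: add {1, 4, 9} — 1 (Eve) has 1→6; 4 (Eve) has 4→6; 9 (Eve) has 9→6.
4 enters the attractor at level 2, so Eve can force the target in 2 moves from there.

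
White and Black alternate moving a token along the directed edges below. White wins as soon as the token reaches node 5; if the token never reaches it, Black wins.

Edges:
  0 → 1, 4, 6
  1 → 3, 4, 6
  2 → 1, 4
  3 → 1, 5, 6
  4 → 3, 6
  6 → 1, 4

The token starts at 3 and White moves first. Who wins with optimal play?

White

Track states (vertex, player-to-move).
A0 = {(5,White), (5,Black)}
A1: add {(3,White)}.
(3,White) ∈ A1 ⇒ White forces the target.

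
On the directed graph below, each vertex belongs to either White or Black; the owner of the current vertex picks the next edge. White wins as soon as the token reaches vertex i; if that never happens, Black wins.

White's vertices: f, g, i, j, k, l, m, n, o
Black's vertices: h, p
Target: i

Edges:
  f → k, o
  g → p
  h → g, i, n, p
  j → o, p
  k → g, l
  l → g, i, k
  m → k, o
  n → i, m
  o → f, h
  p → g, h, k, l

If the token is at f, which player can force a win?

White

A0 = {i}
A1: add {l, n} — l (White) has l→i; n (White) has n→i.
A2: add {k} — k (White) has k→l.
A3: add {f, m} — f (White) has f→k; m (White) has m→k.
f ∈ A3, so White can force the target.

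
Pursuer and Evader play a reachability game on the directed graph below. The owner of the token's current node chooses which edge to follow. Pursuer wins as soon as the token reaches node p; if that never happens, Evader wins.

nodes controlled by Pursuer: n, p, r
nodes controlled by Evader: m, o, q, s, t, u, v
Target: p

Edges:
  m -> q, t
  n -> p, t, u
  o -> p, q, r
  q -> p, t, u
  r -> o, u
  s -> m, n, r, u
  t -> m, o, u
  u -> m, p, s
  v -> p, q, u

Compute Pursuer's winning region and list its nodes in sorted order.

n, p

A0 = {p}
A1: add {n} — n (Pursuer) has n→p.
A2 = A1; e.g. m (Evader) can still go to q. Fixed point.
Pursuer's winning region = {n, p}.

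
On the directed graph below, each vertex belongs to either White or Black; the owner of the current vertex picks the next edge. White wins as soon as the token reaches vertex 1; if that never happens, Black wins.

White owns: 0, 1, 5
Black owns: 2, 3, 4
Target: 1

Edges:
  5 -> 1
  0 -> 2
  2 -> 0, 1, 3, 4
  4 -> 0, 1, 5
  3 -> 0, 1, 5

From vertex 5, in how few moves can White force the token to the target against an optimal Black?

A0 = {1}
A1: add {5} — 5 (White) has 5→1.
A2 = A1; e.g. 0 (White) has no edge into A1. Fixed point.
5 enters the attractor at level 1, so White can force the target in 1 move from there.

1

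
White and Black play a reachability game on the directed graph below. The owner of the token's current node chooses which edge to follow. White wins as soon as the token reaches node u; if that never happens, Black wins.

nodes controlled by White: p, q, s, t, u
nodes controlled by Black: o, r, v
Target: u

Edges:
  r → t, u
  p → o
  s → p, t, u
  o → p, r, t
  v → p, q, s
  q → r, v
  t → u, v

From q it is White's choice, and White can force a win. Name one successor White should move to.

r

A0 = {u}
A1: add {s, t} — s (White) has s→u; t (White) has t→u.
A2: add {r} — r (Black): all of {t, u} already in.
A3: add {q} — q (White) has q→r.
A4 = A3; e.g. o (Black) can still go to p. Fixed point.
From q, successor r is in the attractor (rank 2); the other successor v is not.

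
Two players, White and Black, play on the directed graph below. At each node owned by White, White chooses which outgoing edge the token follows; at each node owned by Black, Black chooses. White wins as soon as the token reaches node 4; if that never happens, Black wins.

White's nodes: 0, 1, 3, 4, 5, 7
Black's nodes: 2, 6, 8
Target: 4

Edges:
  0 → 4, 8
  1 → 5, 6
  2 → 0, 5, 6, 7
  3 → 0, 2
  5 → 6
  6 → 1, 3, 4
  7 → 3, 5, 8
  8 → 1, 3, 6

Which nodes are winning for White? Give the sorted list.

0, 3, 4, 7

A0 = {4}
A1: add {0} — 0 (White) has 0→4.
A2: add {3} — 3 (White) has 3→0.
A3: add {7} — 7 (White) has 7→3.
A4 = A3; e.g. 1 (White) has no edge into A3. Fixed point.
White's winning region = {0, 3, 4, 7}.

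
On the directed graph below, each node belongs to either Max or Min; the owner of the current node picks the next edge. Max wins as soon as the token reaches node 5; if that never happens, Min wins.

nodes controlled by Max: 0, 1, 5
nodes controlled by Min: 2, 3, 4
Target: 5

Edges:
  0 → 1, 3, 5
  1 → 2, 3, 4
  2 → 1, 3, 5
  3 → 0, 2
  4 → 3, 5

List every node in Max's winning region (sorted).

0, 5

A0 = {5}
A1: add {0} — 0 (Max) has 0→5.
A2 = A1; e.g. 1 (Max) has no edge into A1. Fixed point.
Max's winning region = {0, 5}.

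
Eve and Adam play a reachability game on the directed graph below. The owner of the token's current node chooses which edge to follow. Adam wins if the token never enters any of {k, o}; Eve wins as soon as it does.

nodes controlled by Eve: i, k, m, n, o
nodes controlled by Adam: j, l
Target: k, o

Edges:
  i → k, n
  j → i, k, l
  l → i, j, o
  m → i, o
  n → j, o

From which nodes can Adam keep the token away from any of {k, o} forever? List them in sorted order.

A0 = {k, o}
A1: add {i, m, n} — i (Eve) has i→k; m (Eve) has m→o; n (Eve) has n→o.
A2 = A1; e.g. j (Adam) can still go to l. Fixed point.
Eve's attractor = {i, k, m, n, o}; Adam avoids the target exactly from the complement.

j, l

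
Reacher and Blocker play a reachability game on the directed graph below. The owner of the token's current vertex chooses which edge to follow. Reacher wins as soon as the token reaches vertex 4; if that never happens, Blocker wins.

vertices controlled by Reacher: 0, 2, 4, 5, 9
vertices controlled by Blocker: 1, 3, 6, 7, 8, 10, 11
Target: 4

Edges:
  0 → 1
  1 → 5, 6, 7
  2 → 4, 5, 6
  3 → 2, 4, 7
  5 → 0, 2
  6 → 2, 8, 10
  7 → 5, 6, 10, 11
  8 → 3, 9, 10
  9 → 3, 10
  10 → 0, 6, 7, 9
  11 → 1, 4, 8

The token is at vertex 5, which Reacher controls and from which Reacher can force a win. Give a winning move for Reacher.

A0 = {4}
A1: add {2} — 2 (Reacher) has 2→4.
A2: add {5} — 5 (Reacher) has 5→2.
A3 = A2; e.g. 0 (Reacher) has no edge into A2. Fixed point.
From 5, successor 2 is in the attractor (rank 1); the other successor 0 is not.

2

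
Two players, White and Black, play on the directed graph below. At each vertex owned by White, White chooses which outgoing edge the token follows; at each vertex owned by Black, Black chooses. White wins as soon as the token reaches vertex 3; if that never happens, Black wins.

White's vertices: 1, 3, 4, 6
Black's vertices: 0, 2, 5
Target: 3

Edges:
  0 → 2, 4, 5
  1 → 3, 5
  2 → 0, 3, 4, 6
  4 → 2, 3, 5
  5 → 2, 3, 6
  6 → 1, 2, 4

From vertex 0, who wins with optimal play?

Black

A0 = {3}
A1: add {1, 4} — 1 (White) has 1→3; 4 (White) has 4→3.
A2: add {6} — 6 (White) has 6→1.
A3 = A2; e.g. 0 (Black) can still go to 2. Fixed point.
0 never enters the attractor, so Black can avoid the target forever.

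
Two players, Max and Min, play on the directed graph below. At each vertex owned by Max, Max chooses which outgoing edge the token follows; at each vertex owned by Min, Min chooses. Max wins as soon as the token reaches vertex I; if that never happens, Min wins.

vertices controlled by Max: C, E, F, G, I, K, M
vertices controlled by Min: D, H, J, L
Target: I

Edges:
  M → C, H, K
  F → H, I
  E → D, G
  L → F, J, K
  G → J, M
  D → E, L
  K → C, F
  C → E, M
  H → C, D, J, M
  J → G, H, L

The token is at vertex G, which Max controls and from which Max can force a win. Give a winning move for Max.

M

A0 = {I}
A1: add {F} — F (Max) has F→I.
A2: add {K} — K (Max) has K→F.
A3: add {M} — M (Max) has M→K.
A4: add {C, G} — C (Max) has C→M; G (Max) has G→M.
A5: add {E} — E (Max) has E→G.
A6 = A5; e.g. D (Min) can still go to L. Fixed point.
From G, successor M is in the attractor (rank 3); the other successor J is not.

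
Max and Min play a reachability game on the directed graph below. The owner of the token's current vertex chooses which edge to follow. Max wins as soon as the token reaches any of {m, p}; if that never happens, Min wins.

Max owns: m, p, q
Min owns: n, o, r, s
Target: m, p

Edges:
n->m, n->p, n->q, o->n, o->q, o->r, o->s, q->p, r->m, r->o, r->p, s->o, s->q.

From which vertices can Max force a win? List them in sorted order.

m, n, p, q

A0 = {m, p}
A1: add {q} — q (Max) has q→p.
A2: add {n} — n (Min): all of {m, p, q} already in.
A3 = A2; e.g. o (Min) can still go to r. Fixed point.
Max's winning region = {m, n, p, q}.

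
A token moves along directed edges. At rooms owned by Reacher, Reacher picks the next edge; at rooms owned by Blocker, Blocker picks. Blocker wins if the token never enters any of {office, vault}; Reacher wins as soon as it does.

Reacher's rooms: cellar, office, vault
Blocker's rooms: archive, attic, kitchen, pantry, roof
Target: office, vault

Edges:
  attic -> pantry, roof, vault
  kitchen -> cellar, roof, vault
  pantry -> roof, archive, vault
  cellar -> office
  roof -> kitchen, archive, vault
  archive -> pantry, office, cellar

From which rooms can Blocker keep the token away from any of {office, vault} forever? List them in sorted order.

archive, attic, kitchen, pantry, roof

A0 = {office, vault}
A1: add {cellar} — cellar (Reacher) has cellar→office.
A2 = A1; e.g. attic (Blocker) can still go to pantry. Fixed point.
Reacher's attractor = {cellar, office, vault}; Blocker avoids the target exactly from the complement.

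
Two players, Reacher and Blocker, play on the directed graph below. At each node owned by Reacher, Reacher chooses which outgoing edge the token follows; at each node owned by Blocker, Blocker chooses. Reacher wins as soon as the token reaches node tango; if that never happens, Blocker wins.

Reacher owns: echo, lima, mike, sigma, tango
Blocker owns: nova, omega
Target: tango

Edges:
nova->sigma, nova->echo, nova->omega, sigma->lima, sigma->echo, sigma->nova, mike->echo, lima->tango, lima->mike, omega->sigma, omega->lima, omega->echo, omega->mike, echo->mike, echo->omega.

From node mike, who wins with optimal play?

Blocker

A0 = {tango}
A1: add {lima} — lima (Reacher) has lima→tango.
A2: add {sigma} — sigma (Reacher) has sigma→lima.
A3 = A2; e.g. echo (Reacher) has no edge into A2. Fixed point.
mike never enters the attractor, so Blocker can avoid the target forever.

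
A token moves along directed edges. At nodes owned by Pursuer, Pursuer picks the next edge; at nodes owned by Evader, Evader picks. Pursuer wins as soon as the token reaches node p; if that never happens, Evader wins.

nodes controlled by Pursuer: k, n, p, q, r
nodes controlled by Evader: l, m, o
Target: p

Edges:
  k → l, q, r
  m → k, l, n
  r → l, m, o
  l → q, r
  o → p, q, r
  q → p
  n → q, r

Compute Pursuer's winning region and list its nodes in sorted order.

A0 = {p}
A1: add {q} — q (Pursuer) has q→p.
A2: add {k, n} — k (Pursuer) has k→q; n (Pursuer) has n→q.
A3 = A2; e.g. l (Evader) can still go to r. Fixed point.
Pursuer's winning region = {k, n, p, q}.

k, n, p, q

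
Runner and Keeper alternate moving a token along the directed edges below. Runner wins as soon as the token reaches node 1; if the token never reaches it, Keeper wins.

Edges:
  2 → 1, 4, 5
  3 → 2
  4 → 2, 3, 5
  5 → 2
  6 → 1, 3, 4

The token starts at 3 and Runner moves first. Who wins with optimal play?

Keeper

Track states (vertex, player-to-move).
A0 = {(1,Runner), (1,Keeper)}
A1: add {(2,Runner), (6,Runner)}.
A2: add {(3,Keeper), (5,Keeper)}.
A3: add {(4,Runner)}.
A4 = A3; e.g. (2,Keeper) stays out. (3,Runner) never enters ⇒ Keeper avoids the target.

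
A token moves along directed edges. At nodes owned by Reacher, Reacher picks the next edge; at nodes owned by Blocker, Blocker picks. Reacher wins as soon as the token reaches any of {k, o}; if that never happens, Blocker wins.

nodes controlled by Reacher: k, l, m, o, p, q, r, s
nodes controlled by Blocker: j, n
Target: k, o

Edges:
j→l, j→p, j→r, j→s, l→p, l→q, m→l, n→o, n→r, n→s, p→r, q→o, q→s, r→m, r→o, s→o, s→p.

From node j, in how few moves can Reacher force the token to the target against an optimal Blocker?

A0 = {k, o}
A1: add {q, r, s} — q (Reacher) has q→o; r (Reacher) has r→o; s (Reacher) has s→o.
A2: add {l, n, p} — l (Reacher) has l→q; n (Blocker): all of {o, r, s} already in; p (Reacher) has p→r.
A3: add {j, m} — j (Blocker): all of {l, p, r, s} already in; m (Reacher) has m→l.
A3 = all vertices. Fixed point.
j enters the attractor at level 3, so Reacher can force the target in 3 moves from there.

3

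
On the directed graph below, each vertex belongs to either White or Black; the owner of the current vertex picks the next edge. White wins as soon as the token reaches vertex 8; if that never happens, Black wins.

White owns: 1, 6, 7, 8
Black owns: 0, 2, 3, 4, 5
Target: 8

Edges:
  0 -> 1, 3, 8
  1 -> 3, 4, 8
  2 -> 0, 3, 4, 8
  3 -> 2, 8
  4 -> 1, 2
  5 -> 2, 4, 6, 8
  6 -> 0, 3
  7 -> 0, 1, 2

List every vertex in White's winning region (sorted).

A0 = {8}
A1: add {1} — 1 (White) has 1→8.
A2: add {7} — 7 (White) has 7→1.
A3 = A2; e.g. 0 (Black) can still go to 3. Fixed point.
White's winning region = {1, 7, 8}.

1, 7, 8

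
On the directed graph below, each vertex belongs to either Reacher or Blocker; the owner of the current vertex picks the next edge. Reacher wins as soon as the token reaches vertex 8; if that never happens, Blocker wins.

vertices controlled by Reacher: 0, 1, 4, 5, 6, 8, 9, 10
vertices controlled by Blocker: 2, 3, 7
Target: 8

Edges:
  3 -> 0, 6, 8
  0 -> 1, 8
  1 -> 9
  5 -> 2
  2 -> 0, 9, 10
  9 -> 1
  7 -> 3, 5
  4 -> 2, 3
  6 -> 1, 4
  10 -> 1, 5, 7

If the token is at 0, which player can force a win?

Reacher

A0 = {8}
A1: add {0} — 0 (Reacher) has 0→8.
A2 = A1; e.g. 1 (Reacher) has no edge into A1. Fixed point.
0 ∈ A1, so Reacher can force the target.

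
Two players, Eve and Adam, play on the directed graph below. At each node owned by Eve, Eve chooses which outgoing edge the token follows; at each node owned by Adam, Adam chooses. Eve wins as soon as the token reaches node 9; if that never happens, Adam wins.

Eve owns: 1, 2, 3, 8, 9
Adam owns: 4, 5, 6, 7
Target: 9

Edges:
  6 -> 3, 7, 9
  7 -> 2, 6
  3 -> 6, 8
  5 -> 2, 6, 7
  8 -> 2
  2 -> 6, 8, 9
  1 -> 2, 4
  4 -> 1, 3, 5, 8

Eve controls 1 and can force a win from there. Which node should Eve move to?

2

A0 = {9}
A1: add {2} — 2 (Eve) has 2→9.
A2: add {1, 8} — 1 (Eve) has 1→2; 8 (Eve) has 8→2.
A3: add {3} — 3 (Eve) has 3→8.
A4 = A3; e.g. 4 (Adam) can still go to 5. Fixed point.
From 1, successor 2 is in the attractor (rank 1); the other successor 4 is not.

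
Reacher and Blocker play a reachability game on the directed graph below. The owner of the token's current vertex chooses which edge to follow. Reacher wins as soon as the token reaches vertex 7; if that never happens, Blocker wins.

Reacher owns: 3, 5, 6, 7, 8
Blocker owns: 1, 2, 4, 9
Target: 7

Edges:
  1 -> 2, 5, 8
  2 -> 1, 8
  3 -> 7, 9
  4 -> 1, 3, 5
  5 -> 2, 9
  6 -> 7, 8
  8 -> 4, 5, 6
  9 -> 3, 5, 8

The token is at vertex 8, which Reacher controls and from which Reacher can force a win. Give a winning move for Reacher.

6

A0 = {7}
A1: add {3, 6} — 3 (Reacher) has 3→7; 6 (Reacher) has 6→7.
A2: add {8} — 8 (Reacher) has 8→6.
A3 = A2; e.g. 1 (Blocker) can still go to 2. Fixed point.
From 8, successor 6 is in the attractor (rank 1); the other successors 4, 5 are not.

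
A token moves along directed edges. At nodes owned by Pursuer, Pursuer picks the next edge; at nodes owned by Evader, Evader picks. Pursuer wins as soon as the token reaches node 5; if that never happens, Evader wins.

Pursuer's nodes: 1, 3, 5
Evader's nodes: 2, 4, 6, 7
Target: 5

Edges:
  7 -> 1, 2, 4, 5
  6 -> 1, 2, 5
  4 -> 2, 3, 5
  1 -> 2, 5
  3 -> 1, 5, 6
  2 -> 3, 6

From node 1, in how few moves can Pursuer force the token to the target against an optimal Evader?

A0 = {5}
A1: add {1, 3} — 1 (Pursuer) has 1→5; 3 (Pursuer) has 3→5.
A2 = A1; e.g. 2 (Evader) can still go to 6. Fixed point.
1 enters the attractor at level 1, so Pursuer can force the target in 1 move from there.

1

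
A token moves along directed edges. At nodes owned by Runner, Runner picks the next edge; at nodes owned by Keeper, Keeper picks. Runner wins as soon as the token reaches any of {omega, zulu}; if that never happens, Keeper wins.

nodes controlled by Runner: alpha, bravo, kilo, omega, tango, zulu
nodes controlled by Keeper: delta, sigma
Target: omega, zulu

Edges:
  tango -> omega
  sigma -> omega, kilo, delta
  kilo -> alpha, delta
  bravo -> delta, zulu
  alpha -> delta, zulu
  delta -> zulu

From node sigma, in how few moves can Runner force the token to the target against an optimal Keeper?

A0 = {omega, zulu}
A1: add {alpha, bravo, delta, tango} — tango (Runner) has tango→omega; bravo (Runner) has bravo→zulu; alpha (Runner) has alpha→zulu; delta (Keeper): all of {zulu} already in.
A2: add {kilo} — kilo (Runner) has kilo→alpha.
A3: add {sigma} — sigma (Keeper): all of {omega, kilo, delta} already in.
A3 = all vertices. Fixed point.
sigma enters the attractor at level 3, so Runner can force the target in 3 moves from there.

3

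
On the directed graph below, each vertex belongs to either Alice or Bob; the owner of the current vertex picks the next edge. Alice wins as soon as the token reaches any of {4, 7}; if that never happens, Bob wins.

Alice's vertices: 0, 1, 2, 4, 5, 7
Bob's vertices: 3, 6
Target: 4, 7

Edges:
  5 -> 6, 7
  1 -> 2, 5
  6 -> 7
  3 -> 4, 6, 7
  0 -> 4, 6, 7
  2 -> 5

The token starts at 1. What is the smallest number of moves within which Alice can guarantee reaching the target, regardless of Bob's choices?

A0 = {4, 7}
A1: add {0, 5, 6} — 0 (Alice) has 0→4; 5 (Alice) has 5→7; 6 (Bob): all of {7} already in.
A2: add {1, 2, 3} — 1 (Alice) has 1→5; 2 (Alice) has 2→5; 3 (Bob): all of {4, 6, 7} already in.
A2 = all vertices. Fixed point.
1 enters the attractor at level 2, so Alice can force the target in 2 moves from there.

2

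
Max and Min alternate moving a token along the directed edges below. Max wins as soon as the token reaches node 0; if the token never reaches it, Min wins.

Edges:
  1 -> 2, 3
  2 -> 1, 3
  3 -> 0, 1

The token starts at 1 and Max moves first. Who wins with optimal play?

Min

Track states (vertex, player-to-move).
A0 = {(0,Max), (0,Min)}
A1: add {(3,Max)}.
A2 = A1; e.g. (1,Max) stays out. (1,Max) never enters ⇒ Min avoids the target.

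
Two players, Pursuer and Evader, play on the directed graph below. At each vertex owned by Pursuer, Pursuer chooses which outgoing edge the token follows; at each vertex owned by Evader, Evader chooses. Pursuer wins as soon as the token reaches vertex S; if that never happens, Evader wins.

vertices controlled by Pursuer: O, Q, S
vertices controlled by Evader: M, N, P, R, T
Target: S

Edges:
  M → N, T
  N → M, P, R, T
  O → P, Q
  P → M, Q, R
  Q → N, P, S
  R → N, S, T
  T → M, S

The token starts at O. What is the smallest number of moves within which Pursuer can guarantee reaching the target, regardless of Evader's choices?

2

A0 = {S}
A1: add {Q} — Q (Pursuer) has Q→S.
A2: add {O} — O (Pursuer) has O→Q.
A3 = A2; e.g. M (Evader) can still go to N. Fixed point.
O enters the attractor at level 2, so Pursuer can force the target in 2 moves from there.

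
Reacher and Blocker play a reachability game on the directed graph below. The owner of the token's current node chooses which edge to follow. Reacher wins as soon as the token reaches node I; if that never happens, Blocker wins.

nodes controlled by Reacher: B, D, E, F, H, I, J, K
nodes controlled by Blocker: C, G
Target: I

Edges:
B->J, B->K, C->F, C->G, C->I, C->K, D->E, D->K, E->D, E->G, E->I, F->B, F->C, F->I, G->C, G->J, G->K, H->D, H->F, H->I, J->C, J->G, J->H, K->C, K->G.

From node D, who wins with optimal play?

Reacher

A0 = {I}
A1: add {E, F, H} — E (Reacher) has E→I; F (Reacher) has F→I; H (Reacher) has H→I.
A2: add {D, J} — D (Reacher) has D→E; J (Reacher) has J→H.
D ∈ A2, so Reacher can force the target.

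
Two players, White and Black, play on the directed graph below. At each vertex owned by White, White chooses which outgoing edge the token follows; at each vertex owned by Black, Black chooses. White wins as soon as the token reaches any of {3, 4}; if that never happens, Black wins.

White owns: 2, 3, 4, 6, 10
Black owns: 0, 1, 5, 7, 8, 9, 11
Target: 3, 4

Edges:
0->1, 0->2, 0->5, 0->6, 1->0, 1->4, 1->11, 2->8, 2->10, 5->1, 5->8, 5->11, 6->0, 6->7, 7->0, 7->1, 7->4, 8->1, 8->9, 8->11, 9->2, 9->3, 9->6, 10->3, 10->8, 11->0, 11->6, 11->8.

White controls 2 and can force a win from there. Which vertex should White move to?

10

A0 = {3, 4}
A1: add {10} — 10 (White) has 10→3.
A2: add {2} — 2 (White) has 2→10.
A3 = A2; e.g. 0 (Black) can still go to 1. Fixed point.
From 2, successor 10 is in the attractor (rank 1); the other successor 8 is not.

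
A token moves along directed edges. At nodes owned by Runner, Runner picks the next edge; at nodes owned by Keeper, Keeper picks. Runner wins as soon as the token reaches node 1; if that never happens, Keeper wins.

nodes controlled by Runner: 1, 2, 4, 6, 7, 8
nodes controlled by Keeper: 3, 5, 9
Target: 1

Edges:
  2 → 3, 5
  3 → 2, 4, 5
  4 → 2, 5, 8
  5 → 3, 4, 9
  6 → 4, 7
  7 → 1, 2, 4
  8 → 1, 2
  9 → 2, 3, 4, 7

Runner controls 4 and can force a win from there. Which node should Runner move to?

A0 = {1}
A1: add {7, 8} — 7 (Runner) has 7→1; 8 (Runner) has 8→1.
A2: add {4, 6} — 4 (Runner) has 4→8; 6 (Runner) has 6→7.
A3 = A2; e.g. 2 (Runner) has no edge into A2. Fixed point.
From 4, successor 8 is in the attractor (rank 1); the other successors 2, 5 are not.

8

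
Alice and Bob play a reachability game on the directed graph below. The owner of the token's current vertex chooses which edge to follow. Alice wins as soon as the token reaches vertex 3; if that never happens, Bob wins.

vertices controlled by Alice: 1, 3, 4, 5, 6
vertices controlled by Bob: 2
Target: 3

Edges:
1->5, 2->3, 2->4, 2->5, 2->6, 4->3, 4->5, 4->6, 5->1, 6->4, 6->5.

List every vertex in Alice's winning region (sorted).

3, 4, 6

A0 = {3}
A1: add {4} — 4 (Alice) has 4→3.
A2: add {6} — 6 (Alice) has 6→4.
A3 = A2; e.g. 1 (Alice) has no edge into A2. Fixed point.
Alice's winning region = {3, 4, 6}.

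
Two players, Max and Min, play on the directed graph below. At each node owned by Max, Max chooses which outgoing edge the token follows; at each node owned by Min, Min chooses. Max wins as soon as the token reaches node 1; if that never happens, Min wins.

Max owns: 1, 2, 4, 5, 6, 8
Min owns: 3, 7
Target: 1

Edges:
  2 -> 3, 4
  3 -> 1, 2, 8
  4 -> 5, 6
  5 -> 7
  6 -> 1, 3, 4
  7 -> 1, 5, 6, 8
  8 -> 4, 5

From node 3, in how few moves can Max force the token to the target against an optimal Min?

A0 = {1}
A1: add {6} — 6 (Max) has 6→1.
A2: add {4} — 4 (Max) has 4→6.
A3: add {2, 8} — 2 (Max) has 2→4; 8 (Max) has 8→4.
A4: add {3} — 3 (Min): all of {1, 2, 8} already in.
A5 = A4; e.g. 5 (Max) has no edge into A4. Fixed point.
3 enters the attractor at level 4, so Max can force the target in 4 moves from there.

4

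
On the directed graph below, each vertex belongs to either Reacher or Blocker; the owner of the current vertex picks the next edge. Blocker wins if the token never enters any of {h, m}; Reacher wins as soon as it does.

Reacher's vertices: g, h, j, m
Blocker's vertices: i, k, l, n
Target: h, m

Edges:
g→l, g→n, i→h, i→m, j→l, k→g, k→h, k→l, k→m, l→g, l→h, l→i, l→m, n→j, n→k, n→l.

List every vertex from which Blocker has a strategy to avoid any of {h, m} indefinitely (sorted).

A0 = {h, m}
A1: add {i} — i (Blocker): all of {h, m} already in.
A2 = A1; e.g. g (Reacher) has no edge into A1. Fixed point.
Reacher's attractor = {h, i, m}; Blocker avoids the target exactly from the complement.

g, j, k, l, n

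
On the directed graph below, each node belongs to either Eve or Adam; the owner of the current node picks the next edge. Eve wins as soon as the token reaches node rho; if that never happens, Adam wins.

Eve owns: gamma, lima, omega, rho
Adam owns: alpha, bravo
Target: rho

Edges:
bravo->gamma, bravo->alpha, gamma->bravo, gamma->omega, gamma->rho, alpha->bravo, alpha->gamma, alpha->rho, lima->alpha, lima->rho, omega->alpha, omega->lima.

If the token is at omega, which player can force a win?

Eve

A0 = {rho}
A1: add {gamma, lima} — gamma (Eve) has gamma→rho; lima (Eve) has lima→rho.
A2: add {omega} — omega (Eve) has omega→lima.
A3 = A2; e.g. bravo (Adam) can still go to alpha. Fixed point.
omega ∈ A2, so Eve can force the target.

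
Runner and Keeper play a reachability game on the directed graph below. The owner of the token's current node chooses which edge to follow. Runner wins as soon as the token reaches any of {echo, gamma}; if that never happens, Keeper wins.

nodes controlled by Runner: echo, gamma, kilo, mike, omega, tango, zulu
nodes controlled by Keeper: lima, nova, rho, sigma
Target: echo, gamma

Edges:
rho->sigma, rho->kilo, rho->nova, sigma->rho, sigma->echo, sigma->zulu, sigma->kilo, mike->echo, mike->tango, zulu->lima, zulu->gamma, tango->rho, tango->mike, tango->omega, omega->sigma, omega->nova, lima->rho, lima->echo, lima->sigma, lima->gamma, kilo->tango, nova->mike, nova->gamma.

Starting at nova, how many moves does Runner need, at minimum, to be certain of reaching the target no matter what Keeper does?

2

A0 = {echo, gamma}
A1: add {mike, zulu} — mike (Runner) has mike→echo; zulu (Runner) has zulu→gamma.
A2: add {nova, tango} — tango (Runner) has tango→mike; nova (Keeper): all of {mike, gamma} already in.
nova enters the attractor at level 2, so Runner can force the target in 2 moves from there.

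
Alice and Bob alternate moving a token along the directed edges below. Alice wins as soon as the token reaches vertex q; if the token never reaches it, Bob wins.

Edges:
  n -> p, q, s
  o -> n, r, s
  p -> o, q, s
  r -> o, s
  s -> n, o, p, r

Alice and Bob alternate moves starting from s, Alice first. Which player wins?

Bob

Track states (vertex, player-to-move).
A0 = {(q,Alice), (q,Bob)}
A1: add {(n,Alice), (p,Alice)}.
A2 = A1; e.g. (n,Bob) stays out. (s,Alice) never enters ⇒ Bob avoids the target.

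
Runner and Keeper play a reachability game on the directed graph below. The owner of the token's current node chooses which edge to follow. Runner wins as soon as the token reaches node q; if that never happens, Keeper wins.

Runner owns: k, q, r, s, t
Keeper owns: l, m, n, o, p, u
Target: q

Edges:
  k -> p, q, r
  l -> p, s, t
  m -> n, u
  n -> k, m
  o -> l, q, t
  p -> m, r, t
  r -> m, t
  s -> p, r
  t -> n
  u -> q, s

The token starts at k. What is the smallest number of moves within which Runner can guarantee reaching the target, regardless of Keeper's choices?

A0 = {q}
A1: add {k} — k (Runner) has k→q.
A2 = A1; e.g. l (Keeper) can still go to p. Fixed point.
k enters the attractor at level 1, so Runner can force the target in 1 move from there.

1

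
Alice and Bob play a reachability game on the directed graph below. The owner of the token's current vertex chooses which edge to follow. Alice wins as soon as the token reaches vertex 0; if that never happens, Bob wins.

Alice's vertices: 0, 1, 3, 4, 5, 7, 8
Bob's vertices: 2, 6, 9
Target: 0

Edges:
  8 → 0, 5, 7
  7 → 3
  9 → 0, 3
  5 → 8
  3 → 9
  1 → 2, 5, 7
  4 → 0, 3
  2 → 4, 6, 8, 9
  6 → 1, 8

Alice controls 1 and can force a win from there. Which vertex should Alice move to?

5

A0 = {0}
A1: add {4, 8} — 4 (Alice) has 4→0; 8 (Alice) has 8→0.
A2: add {5} — 5 (Alice) has 5→8.
A3: add {1} — 1 (Alice) has 1→5.
A4: add {6} — 6 (Bob): all of {1, 8} already in.
A5 = A4; e.g. 2 (Bob) can still go to 9. Fixed point.
From 1, successor 5 is in the attractor (rank 2); the other successors 2, 7 are not.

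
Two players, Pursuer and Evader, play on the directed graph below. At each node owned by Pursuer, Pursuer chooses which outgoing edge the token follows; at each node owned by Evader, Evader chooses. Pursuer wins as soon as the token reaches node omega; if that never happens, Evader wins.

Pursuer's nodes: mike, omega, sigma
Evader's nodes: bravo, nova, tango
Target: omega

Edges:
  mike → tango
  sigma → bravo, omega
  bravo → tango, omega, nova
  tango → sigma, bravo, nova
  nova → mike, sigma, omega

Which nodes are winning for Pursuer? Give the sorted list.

omega, sigma

A0 = {omega}
A1: add {sigma} — sigma (Pursuer) has sigma→omega.
A2 = A1; e.g. mike (Pursuer) has no edge into A1. Fixed point.
Pursuer's winning region = {omega, sigma}.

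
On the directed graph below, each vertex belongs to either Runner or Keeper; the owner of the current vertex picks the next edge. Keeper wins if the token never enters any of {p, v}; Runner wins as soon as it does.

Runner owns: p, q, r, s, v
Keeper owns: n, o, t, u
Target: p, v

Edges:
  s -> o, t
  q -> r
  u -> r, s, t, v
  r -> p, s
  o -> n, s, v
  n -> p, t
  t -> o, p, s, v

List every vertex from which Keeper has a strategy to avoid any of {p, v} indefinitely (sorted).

A0 = {p, v}
A1: add {r} — r (Runner) has r→p.
A2: add {q} — q (Runner) has q→r.
A3 = A2; e.g. n (Keeper) can still go to t. Fixed point.
Runner's attractor = {p, q, r, v}; Keeper avoids the target exactly from the complement.

n, o, s, t, u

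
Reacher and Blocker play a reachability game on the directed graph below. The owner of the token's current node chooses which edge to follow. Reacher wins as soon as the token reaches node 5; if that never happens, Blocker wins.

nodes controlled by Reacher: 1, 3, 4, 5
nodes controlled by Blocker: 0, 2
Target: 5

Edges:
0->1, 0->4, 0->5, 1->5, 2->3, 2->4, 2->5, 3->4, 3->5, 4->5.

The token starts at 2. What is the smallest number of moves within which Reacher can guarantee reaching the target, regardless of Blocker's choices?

2

A0 = {5}
A1: add {1, 3, 4} — 1 (Reacher) has 1→5; 3 (Reacher) has 3→5; 4 (Reacher) has 4→5.
A2: add {0, 2} — 0 (Blocker): all of {1, 4, 5} already in; 2 (Blocker): all of {3, 4, 5} already in.
A2 = all vertices. Fixed point.
2 enters the attractor at level 2, so Reacher can force the target in 2 moves from there.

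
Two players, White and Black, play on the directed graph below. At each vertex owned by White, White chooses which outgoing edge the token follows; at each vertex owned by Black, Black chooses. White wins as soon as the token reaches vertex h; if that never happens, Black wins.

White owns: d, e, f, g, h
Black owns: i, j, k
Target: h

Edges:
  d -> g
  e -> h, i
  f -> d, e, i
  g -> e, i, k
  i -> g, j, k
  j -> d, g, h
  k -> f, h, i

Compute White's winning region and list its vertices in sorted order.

A0 = {h}
A1: add {e} — e (White) has e→h.
A2: add {f, g} — f (White) has f→e; g (White) has g→e.
A3: add {d} — d (White) has d→g.
A4: add {j} — j (Black): all of {d, g, h} already in.
A5 = A4; e.g. i (Black) can still go to k. Fixed point.
White's winning region = {d, e, f, g, h, j}.

d, e, f, g, h, j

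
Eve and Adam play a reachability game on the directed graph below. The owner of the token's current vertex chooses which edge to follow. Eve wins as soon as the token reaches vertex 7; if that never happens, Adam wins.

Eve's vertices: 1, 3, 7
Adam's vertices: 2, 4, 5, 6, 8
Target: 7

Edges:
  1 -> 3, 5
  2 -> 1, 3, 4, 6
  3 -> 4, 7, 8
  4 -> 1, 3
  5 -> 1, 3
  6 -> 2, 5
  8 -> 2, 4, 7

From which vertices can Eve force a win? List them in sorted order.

A0 = {7}
A1: add {3} — 3 (Eve) has 3→7.
A2: add {1} — 1 (Eve) has 1→3.
A3: add {4, 5} — 4 (Adam): all of {1, 3} already in; 5 (Adam): all of {1, 3} already in.
A4 = A3; e.g. 2 (Adam) can still go to 6. Fixed point.
Eve's winning region = {1, 3, 4, 5, 7}.

1, 3, 4, 5, 7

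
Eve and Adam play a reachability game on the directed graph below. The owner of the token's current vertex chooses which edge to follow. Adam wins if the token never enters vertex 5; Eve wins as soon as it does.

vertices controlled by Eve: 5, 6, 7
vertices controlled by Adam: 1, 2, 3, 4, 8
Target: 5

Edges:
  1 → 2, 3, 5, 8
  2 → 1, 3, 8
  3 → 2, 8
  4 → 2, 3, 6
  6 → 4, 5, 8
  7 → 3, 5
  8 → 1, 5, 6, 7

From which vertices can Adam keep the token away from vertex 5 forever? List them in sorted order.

A0 = {5}
A1: add {6, 7} — 6 (Eve) has 6→5; 7 (Eve) has 7→5.
A2 = A1; e.g. 1 (Adam) can still go to 2. Fixed point.
Eve's attractor = {5, 6, 7}; Adam avoids the target exactly from the complement.

1, 2, 3, 4, 8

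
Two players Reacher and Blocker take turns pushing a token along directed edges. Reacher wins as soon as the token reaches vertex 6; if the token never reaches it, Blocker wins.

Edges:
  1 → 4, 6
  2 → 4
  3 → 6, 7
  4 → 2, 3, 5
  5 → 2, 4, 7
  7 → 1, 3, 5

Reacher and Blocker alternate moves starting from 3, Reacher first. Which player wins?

Reacher

Track states (vertex, player-to-move).
A0 = {(6,Reacher), (6,Blocker)}
A1: add {(1,Reacher), (3,Reacher)}.
(3,Reacher) ∈ A1 ⇒ Reacher forces the target.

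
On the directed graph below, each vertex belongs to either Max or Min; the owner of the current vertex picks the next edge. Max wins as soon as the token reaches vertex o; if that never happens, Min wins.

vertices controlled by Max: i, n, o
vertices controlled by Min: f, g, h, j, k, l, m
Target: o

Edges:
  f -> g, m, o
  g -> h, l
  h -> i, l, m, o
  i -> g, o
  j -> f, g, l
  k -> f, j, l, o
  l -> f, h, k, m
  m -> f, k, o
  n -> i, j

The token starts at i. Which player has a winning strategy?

A0 = {o}
A1: add {i} — i (Max) has i→o.
i ∈ A1, so Max can force the target.

Max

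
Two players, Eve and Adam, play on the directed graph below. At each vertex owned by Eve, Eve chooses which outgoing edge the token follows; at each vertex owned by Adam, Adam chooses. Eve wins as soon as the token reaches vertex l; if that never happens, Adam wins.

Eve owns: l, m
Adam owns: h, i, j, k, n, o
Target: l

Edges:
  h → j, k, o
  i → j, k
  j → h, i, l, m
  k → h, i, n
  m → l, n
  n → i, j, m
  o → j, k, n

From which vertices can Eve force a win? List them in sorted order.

l, m

A0 = {l}
A1: add {m} — m (Eve) has m→l.
A2 = A1; e.g. h (Adam) can still go to j. Fixed point.
Eve's winning region = {l, m}.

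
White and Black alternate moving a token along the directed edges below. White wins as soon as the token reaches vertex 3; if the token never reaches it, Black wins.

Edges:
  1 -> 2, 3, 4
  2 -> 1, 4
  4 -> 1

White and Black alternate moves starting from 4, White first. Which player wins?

Track states (vertex, player-to-move).
A0 = {(3,White), (3,Black)}
A1: add {(1,White)}.
A2: add {(4,Black)}.
A3: add {(2,White)}.
A4 = A3; e.g. (1,Black) stays out. (4,White) never enters ⇒ Black avoids the target.

Black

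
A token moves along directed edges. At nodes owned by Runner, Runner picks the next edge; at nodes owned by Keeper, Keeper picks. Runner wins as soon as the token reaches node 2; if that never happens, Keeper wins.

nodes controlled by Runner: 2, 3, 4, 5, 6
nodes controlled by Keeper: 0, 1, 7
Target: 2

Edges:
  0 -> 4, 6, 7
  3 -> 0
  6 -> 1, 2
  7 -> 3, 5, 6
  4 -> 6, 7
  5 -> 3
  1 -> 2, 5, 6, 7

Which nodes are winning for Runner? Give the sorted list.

2, 4, 6

A0 = {2}
A1: add {6} — 6 (Runner) has 6→2.
A2: add {4} — 4 (Runner) has 4→6.
A3 = A2; e.g. 0 (Keeper) can still go to 7. Fixed point.
Runner's winning region = {2, 4, 6}.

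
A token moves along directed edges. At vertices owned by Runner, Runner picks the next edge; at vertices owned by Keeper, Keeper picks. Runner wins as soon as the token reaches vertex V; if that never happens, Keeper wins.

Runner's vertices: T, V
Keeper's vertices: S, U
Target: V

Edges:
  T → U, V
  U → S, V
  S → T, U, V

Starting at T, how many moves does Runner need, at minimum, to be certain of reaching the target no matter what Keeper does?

1

A0 = {V}
A1: add {T} — T (Runner) has T→V.
A2 = A1; e.g. S (Keeper) can still go to U. Fixed point.
T enters the attractor at level 1, so Runner can force the target in 1 move from there.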